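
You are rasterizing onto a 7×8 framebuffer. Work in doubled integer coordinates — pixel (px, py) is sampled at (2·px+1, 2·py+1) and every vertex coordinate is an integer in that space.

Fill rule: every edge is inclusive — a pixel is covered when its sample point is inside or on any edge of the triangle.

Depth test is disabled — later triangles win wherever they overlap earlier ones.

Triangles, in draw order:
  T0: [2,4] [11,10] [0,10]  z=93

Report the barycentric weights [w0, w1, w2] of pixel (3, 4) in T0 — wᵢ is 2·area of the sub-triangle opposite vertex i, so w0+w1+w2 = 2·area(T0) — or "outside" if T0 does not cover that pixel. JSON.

T0:
  2·area = 66
  edge (2, 4)→(11, 10): d=(9,6) inclusive
  edge (11, 10)→(0, 10): d=(-11,0) inclusive
  edge (0, 10)→(2, 4): d=(2,-6) inclusive
    (1,0)@(3, 1): e=[-33,99,0] → .  [on edge]
    (1,2)@(3, 5): e=[3,55,8] → X
    (2,2)@(5, 5): e=[-9,55,20] → .
    (0,3)@(1, 7): e=[33,33,0] → X  [on edge]
    (2,3)@(5, 7): e=[9,33,24] → X
    (3,3)@(7, 7): e=[-3,33,36] → .
    (0,4)@(1, 9): e=[51,11,4] → X
    (3,4)@(7, 9): e=[15,11,40] → X
    (4,4)@(9, 9): e=[3,11,52] → X
    (5,4)@(11, 9): e=[-9,11,64] → .
    (0,5)@(1, 11): e=[69,-11,8] → .
    (1,5)@(3, 11): e=[57,-11,20] → .
  covered (9 px):
    . . . . . . .
    . . . . . . .
    . X . . . . .
    X X X . . . .
    X X X X X . .
    . . . . . . .
    . . . . . . .
    . . . . . . .

Result: [11,40,15]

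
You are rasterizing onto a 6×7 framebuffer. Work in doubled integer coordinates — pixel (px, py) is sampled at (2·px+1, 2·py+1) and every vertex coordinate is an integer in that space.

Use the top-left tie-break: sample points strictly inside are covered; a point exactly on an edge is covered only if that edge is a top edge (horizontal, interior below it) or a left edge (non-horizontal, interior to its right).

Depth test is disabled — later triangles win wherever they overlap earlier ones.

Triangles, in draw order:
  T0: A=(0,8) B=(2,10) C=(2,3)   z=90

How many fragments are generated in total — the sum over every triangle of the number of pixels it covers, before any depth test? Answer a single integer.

T0:
  2·area = 14  (B↔C swapped to make it positive)
  edge (0, 8)→(2, 3): d=(2,-5) top-left  bias=+0
  edge (2, 3)→(2, 10): d=(0,7) right/bottom  bias=-1
  edge (2, 10)→(0, 8): d=(-2,-2) top-left  bias=+0
    (0,3)@(1, 7): e=[3,7,4] → #
    (1,3)@(3, 7): e=[13,-7,8] → ·
    (0,4)@(1, 9): e=[7,7,0] → #  [on edge]
    (1,4)@(3, 9): e=[17,-7,4] → ·
    (0,5)@(1, 11): e=[11,7,-4] → ·
    (1,5)@(3, 11): e=[21,-7,0] → ·  [on edge]
    (2,6)@(5, 13): e=[35,-21,0] → ·  [on edge]
  covered (2 px):
    · · · · · ·
    · · · · · ·
    · · · · · ·
    # · · · · ·
    # · · · · ·
    · · · · · ·
    · · · · · ·

Answer: 2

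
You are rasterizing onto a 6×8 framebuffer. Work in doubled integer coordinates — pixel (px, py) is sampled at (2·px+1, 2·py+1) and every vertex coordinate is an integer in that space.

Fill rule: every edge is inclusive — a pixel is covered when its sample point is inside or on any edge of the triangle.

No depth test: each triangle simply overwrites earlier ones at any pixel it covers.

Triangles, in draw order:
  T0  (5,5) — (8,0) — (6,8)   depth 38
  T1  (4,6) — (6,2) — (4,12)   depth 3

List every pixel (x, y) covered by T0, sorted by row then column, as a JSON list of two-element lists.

T0:
  2·area = 14
  edge (5, 5)→(8, 0): d=(3,-5) inclusive
  edge (8, 0)→(6, 8): d=(-2,8) inclusive
  edge (6, 8)→(5, 5): d=(-1,-3) inclusive
    (3,1)@(7, 3): e=[4,2,8] → X
    (4,1)@(9, 3): e=[14,-14,14] → .
    (2,2)@(5, 5): e=[0,14,0] → X  [on edge]
    (3,2)@(7, 5): e=[10,-2,6] → .
    (2,3)@(5, 7): e=[6,10,-2] → .
    (3,5)@(7, 11): e=[28,-14,0] → .  [on edge]
  covered (2 px):
    . . . . . .
    . . . X . .
    . . X . . .
    . . . . . .
    . . . . . .
    . . . . . .
    . . . . . .
    . . . . . .
T1:
  2·area = 12
  edge (4, 6)→(6, 2): d=(2,-4) inclusive
  edge (6, 2)→(4, 12): d=(-2,10) inclusive
  edge (4, 12)→(4, 6): d=(0,-6) inclusive
    (2,2)@(5, 5): e=[2,4,6] → X
    (3,2)@(7, 5): e=[10,-16,18] → .
    (2,3)@(5, 7): e=[6,0,6] → X  [on edge]
    (3,3)@(7, 7): e=[14,-20,18] → .
    (2,4)@(5, 9): e=[10,-4,6] → .
  covered (2 px):
    . . . . . .
    . . . . . .
    . . X . . .
    . . X . . .
    . . . . . .
    . . . . . .
    . . . . . .
    . . . . . .

Final: [[3,1],[2,2]]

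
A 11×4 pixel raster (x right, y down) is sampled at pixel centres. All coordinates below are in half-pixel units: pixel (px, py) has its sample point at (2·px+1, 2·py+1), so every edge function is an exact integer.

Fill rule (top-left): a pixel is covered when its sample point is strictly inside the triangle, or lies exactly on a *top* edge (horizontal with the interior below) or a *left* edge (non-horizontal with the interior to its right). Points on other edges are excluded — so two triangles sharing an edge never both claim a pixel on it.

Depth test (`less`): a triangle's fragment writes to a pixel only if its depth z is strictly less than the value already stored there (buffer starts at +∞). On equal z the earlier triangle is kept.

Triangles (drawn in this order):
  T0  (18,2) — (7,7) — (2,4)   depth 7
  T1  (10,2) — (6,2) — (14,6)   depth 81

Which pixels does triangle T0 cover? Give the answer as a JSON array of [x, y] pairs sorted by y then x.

T0:
  2·area = 58
  edge (18, 2)→(7, 7): d=(-11,5) right/bottom  bias=-1
  edge (7, 7)→(2, 4): d=(-5,-3) top-left  bias=+0
  edge (2, 4)→(18, 2): d=(16,-2) top-left  bias=+0
    (5,1)@(11, 3): e=[24,32,2] → █
    (6,1)@(13, 3): e=[14,38,6] → █
    (7,1)@(15, 3): e=[4,44,10] → █
    (8,1)@(17, 3): e=[-6,50,14] → ·
    (2,2)@(5, 5): e=[32,4,22] → █
    (3,2)@(7, 5): e=[22,10,26] → █
    (4,2)@(9, 5): e=[12,16,30] → █
    (6,2)@(13, 5): e=[-8,28,38] → ·
    (7,2)@(15, 5): e=[-18,34,42] → ·
    (2,3)@(5, 7): e=[10,-6,54] → ·
    (3,3)@(7, 7): e=[0,0,58] → ·  [on edge]
    (4,3)@(9, 7): e=[-10,6,62] → ·
  covered (7 px):
    · · · · · · · · · · ·
    · · · · · █ █ █ · · ·
    · · █ █ █ █ · · · · ·
    · · · · · · · · · · ·
T1:
  2·area = 16  (B↔C swapped to make it positive)
  edge (10, 2)→(14, 6): d=(4,4) right/bottom  bias=-1
  edge (14, 6)→(6, 2): d=(-8,-4) top-left  bias=+0
  edge (6, 2)→(10, 2): d=(4,0) top-left  bias=+0
    (4,0)@(9, 1): e=[0,20,-4] → ·  [on edge]
    (4,1)@(9, 3): e=[8,4,4] → █
    (5,1)@(11, 3): e=[0,12,4] → ·  [on edge]
    (4,2)@(9, 5): e=[16,-12,12] → ·
    (6,2)@(13, 5): e=[0,4,12] → ·  [on edge]
    (7,3)@(15, 7): e=[0,-4,20] → ·  [on edge]
  covered (1 px):
    · · · · · · · · · · ·
    · · · · █ · · · · · ·
    · · · · · · · · · · ·
    · · · · · · · · · · ·

Result: [[5,1],[6,1],[7,1],[2,2],[3,2],[4,2],[5,2]]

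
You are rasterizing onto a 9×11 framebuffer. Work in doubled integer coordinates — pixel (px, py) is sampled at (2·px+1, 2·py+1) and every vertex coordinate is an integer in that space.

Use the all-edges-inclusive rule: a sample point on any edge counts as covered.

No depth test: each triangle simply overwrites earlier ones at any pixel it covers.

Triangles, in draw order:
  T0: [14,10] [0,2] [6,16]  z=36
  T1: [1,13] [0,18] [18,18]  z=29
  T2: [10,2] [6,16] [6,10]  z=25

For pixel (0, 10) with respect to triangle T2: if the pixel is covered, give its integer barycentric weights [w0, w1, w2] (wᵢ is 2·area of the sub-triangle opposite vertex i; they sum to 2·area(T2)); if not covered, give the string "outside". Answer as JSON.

T0:
  2·area = 148  (B↔C swapped to make it positive)
  edge (14, 10)→(6, 16): d=(-8,6) inclusive
  edge (6, 16)→(0, 2): d=(-6,-14) inclusive
  edge (0, 2)→(14, 10): d=(14,8) inclusive
    (0,1)@(1, 3): e=[134,8,6] → #
    (1,1)@(3, 3): e=[122,36,-10] → ·
    (0,2)@(1, 5): e=[118,-4,34] → ·
    (1,2)@(3, 5): e=[106,24,18] → #
    (2,2)@(5, 5): e=[94,52,2] → #
    (3,2)@(7, 5): e=[82,80,-14] → ·
    (1,3)@(3, 7): e=[90,12,46] → #
    (3,3)@(7, 7): e=[66,68,14] → #
    (4,3)@(9, 7): e=[54,96,-2] → ·
    (1,4)@(3, 9): e=[74,0,74] → #  [on edge]
    (4,4)@(9, 9): e=[38,84,26] → #
    (5,4)@(11, 9): e=[26,112,10] → #
  covered (19 px):
    · · · · · · · · ·
    # · · · · · · · ·
    · # # · · · · · ·
    · # # # · · · · ·
    · # # # # # · · ·
    · · # # # # · · ·
    · · # # # · · · ·
    · · · # · · · · ·
    · · · · · · · · ·
    · · · · · · · · ·
    · · · · · · · · ·
T1:
  2·area = 90  (B↔C swapped to make it positive)
  edge (1, 13)→(18, 18): d=(17,5) inclusive
  edge (18, 18)→(0, 18): d=(-18,0) inclusive
  edge (0, 18)→(1, 13): d=(1,-5) inclusive
    (1,1)@(3, 3): e=[-180,270,0] → ·  [on edge]
    (0,6)@(1, 13): e=[0,90,0] → #  [on edge]
    (1,6)@(3, 13): e=[-10,90,10] → ·
    (0,7)@(1, 15): e=[34,54,2] → #
    (1,7)@(3, 15): e=[24,54,12] → #
    (2,7)@(5, 15): e=[14,54,22] → #
    (3,7)@(7, 15): e=[4,54,32] → #
    (4,7)@(9, 15): e=[-6,54,42] → ·
    (0,8)@(1, 17): e=[68,18,4] → #
    (4,8)@(9, 17): e=[28,18,44] → #
    (5,8)@(11, 17): e=[18,18,54] → #
    (6,8)@(13, 17): e=[8,18,64] → #
  covered (12 px):
    · · · · · · · · ·
    · · · · · · · · ·
    · · · · · · · · ·
    · · · · · · · · ·
    · · · · · · · · ·
    · · · · · · · · ·
    # · · · · · · · ·
    # # # # · · · · ·
    # # # # # # # · ·
    · · · · · · · · ·
    · · · · · · · · ·
T2:
  2·area = 24
  edge (10, 2)→(6, 16): d=(-4,14) inclusive
  edge (6, 16)→(6, 10): d=(0,-6) inclusive
  edge (6, 10)→(10, 2): d=(4,-8) inclusive
    (4,2)@(9, 5): e=[2,18,4] → #
    (5,2)@(11, 5): e=[-26,30,20] → ·
    (4,3)@(9, 7): e=[-6,18,12] → ·
    (3,4)@(7, 9): e=[14,6,4] → #
    (4,4)@(9, 9): e=[-14,18,20] → ·
    (3,5)@(7, 11): e=[6,6,12] → #
    (4,5)@(9, 11): e=[-22,18,28] → ·
    (3,6)@(7, 13): e=[-2,6,20] → ·
  covered (3 px):
    · · · · · · · · ·
    · · · · · · · · ·
    · · · · # · · · ·
    · · · · · · · · ·
    · · · # · · · · ·
    · · · # · · · · ·
    · · · · · · · · ·
    · · · · · · · · ·
    · · · · · · · · ·
    · · · · · · · · ·
    · · · · · · · · ·

Final: "outside"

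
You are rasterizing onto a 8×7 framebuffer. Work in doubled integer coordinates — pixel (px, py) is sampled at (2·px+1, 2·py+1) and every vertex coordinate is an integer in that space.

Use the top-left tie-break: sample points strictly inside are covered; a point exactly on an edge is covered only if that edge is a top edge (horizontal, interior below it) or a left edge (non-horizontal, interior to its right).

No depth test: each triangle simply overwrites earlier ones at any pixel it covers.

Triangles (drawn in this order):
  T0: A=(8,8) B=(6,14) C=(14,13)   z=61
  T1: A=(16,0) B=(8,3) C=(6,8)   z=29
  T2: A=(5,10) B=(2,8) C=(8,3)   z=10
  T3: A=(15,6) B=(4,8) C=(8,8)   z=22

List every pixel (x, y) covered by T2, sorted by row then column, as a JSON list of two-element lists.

T0:
  2·area = 46  (B↔C swapped to make it positive)
  edge (8, 8)→(14, 13): d=(6,5) right/bottom  bias=-1
  edge (14, 13)→(6, 14): d=(-8,1) right/bottom  bias=-1
  edge (6, 14)→(8, 8): d=(2,-6) top-left  bias=+0
    (4,2)@(9, 5): e=[-23,69,0] → ·  [on edge]
    (4,4)@(9, 9): e=[1,37,8] → █
    (5,4)@(11, 9): e=[-9,35,20] → ·
    (3,5)@(7, 11): e=[23,23,0] → █  [on edge]
    (5,5)@(11, 11): e=[3,19,24] → █
    (6,5)@(13, 11): e=[-7,17,36] → ·
    (3,6)@(7, 13): e=[35,7,4] → █
    (6,6)@(13, 13): e=[5,1,40] → █
    (7,6)@(15, 13): e=[-5,-1,52] → ·
  covered (8 px):
    · · · · · · · ·
    · · · · · · · ·
    · · · · · · · ·
    · · · · · · · ·
    · · · · █ · · ·
    · · · █ █ █ · ·
    · · · █ █ █ █ ·
T1:
  2·area = 34  (B↔C swapped to make it positive)
  edge (16, 0)→(6, 8): d=(-10,8) right/bottom  bias=-1
  edge (6, 8)→(8, 3): d=(2,-5) top-left  bias=+0
  edge (8, 3)→(16, 0): d=(8,-3) top-left  bias=+0
    (4,1)@(9, 3): e=[26,5,3] → █
    (5,1)@(11, 3): e=[10,15,9] → █
    (6,1)@(13, 3): e=[-6,25,15] → ·
    (4,2)@(9, 5): e=[6,9,19] → █
    (5,2)@(11, 5): e=[-10,19,25] → ·
    (3,3)@(7, 7): e=[2,3,29] → █
    (4,3)@(9, 7): e=[-14,13,35] → ·
    (3,4)@(7, 9): e=[-18,7,45] → ·
  covered (4 px):
    · · · · · · · ·
    · · · · █ █ · ·
    · · · · █ · · ·
    · · · █ · · · ·
    · · · · · · · ·
    · · · · · · · ·
    · · · · · · · ·
T2:
  2·area = 27
  edge (5, 10)→(2, 8): d=(-3,-2) top-left  bias=+0
  edge (2, 8)→(8, 3): d=(6,-5) top-left  bias=+0
  edge (8, 3)→(5, 10): d=(-3,7) right/bottom  bias=-1
    (3,2)@(7, 5): e=[19,7,1] → █
    (4,2)@(9, 5): e=[23,17,-13] → ·
    (2,3)@(5, 7): e=[9,9,9] → █
    (3,3)@(7, 7): e=[13,19,-5] → ·
    (2,4)@(5, 9): e=[3,21,3] → █
    (3,4)@(7, 9): e=[7,31,-11] → ·
    (2,5)@(5, 11): e=[-3,33,-3] → ·
  covered (3 px):
    · · · · · · · ·
    · · · · · · · ·
    · · · █ · · · ·
    · · █ · · · · ·
    · · █ · · · · ·
    · · · · · · · ·
    · · · · · · · ·
T3:
  2·area = 8  (B↔C swapped to make it positive)
  edge (15, 6)→(8, 8): d=(-7,2) right/bottom  bias=-1
  edge (8, 8)→(4, 8): d=(-4,0) right/bottom  bias=-1
  edge (4, 8)→(15, 6): d=(11,-2) top-left  bias=+0
    (5,3)@(11, 7): e=[1,4,3] → █
    (6,3)@(13, 7): e=[-3,4,7] → ·
    (5,4)@(11, 9): e=[-13,-4,25] → ·
  covered (1 px):
    · · · · · · · ·
    · · · · · · · ·
    · · · · · · · ·
    · · · · · █ · ·
    · · · · · · · ·
    · · · · · · · ·
    · · · · · · · ·

Result: [[3,2],[2,3],[2,4]]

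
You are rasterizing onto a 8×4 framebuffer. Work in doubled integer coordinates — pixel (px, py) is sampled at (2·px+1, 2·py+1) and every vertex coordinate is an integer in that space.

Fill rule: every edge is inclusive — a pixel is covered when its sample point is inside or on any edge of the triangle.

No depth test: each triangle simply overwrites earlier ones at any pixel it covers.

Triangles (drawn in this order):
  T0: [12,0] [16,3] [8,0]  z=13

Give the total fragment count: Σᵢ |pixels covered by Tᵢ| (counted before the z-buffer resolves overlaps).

T0:
  2·area = 12
  edge (12, 0)→(16, 3): d=(4,3) inclusive
  edge (16, 3)→(8, 0): d=(-8,-3) inclusive
  edge (8, 0)→(12, 0): d=(4,0) inclusive
    (5,0)@(11, 1): e=[7,1,4] → █
    (6,0)@(13, 1): e=[1,7,4] → █
    (7,0)@(15, 1): e=[-5,13,4] → ·
    (5,1)@(11, 3): e=[15,-15,12] → ·
    (6,1)@(13, 3): e=[9,-9,12] → ·
  covered (2 px):
    · · · · · █ █ ·
    · · · · · · · ·
    · · · · · · · ·
    · · · · · · · ·

Answer: 2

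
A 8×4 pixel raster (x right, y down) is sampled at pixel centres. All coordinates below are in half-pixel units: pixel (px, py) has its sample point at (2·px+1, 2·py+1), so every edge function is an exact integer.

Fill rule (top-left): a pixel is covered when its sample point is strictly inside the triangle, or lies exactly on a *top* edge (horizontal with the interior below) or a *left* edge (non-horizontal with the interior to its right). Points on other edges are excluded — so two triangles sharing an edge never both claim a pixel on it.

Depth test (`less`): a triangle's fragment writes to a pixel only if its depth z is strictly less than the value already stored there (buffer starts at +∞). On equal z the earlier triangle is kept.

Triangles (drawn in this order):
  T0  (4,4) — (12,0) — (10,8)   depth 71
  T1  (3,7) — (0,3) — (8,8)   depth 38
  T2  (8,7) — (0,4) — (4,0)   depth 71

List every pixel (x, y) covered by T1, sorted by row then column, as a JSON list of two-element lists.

T0:
  2·area = 56
  edge (4, 4)→(12, 0): d=(8,-4) top-left  bias=+0
  edge (12, 0)→(10, 8): d=(-2,8) right/bottom  bias=-1
  edge (10, 8)→(4, 4): d=(-6,-4) top-left  bias=+0
    (5,0)@(11, 1): e=[4,6,46] → X
    (6,0)@(13, 1): e=[12,-10,54] → .
    (3,1)@(7, 3): e=[4,34,18] → X
    (4,1)@(9, 3): e=[12,18,26] → X
    (6,1)@(13, 3): e=[28,-14,42] → .
    (3,2)@(7, 5): e=[20,30,6] → X
    (5,2)@(11, 5): e=[36,-2,22] → .
    (3,3)@(7, 7): e=[36,26,-6] → .
    (4,3)@(9, 7): e=[44,10,2] → X
    (5,3)@(11, 7): e=[52,-6,10] → .
  covered (7 px):
    . . . . . X . .
    . . . X X X . .
    . . . X X . . .
    . . . . X . . .
T1:
  2·area = 17
  edge (3, 7)→(0, 3): d=(-3,-4) top-left  bias=+0
  edge (0, 3)→(8, 8): d=(8,5) right/bottom  bias=-1
  edge (8, 8)→(3, 7): d=(-5,-1) top-left  bias=+0
    (1,2)@(3, 5): e=[6,1,10] → X
    (2,2)@(5, 5): e=[14,-9,12] → .
    (1,3)@(3, 7): e=[0,17,0] → X  [on edge]
    (2,3)@(5, 7): e=[8,7,2] → X
    (3,3)@(7, 7): e=[16,-3,4] → .
  covered (3 px):
    . . . . . . . .
    . . . . . . . .
    . X . . . . . .
    . X X . . . . .
T2:
  2·area = 44
  edge (8, 7)→(0, 4): d=(-8,-3) top-left  bias=+0
  edge (0, 4)→(4, 0): d=(4,-4) top-left  bias=+0
  edge (4, 0)→(8, 7): d=(4,7) right/bottom  bias=-1
    (1,0)@(3, 1): e=[33,0,11] → X  [on edge]
    (2,0)@(5, 1): e=[39,8,-3] → .
    (0,1)@(1, 3): e=[11,0,33] → X  [on edge]
    (2,1)@(5, 3): e=[23,16,5] → X
    (3,1)@(7, 3): e=[29,24,-9] → .
    (0,2)@(1, 5): e=[-5,8,41] → .
    (1,2)@(3, 5): e=[1,16,27] → X
    (3,2)@(7, 5): e=[13,32,-1] → .
    (1,3)@(3, 7): e=[-15,24,35] → .
    (2,3)@(5, 7): e=[-9,32,21] → .
  covered (6 px):
    . X . . . . . .
    X X X . . . . .
    . X X . . . . .
    . . . . . . . .

Result: [[1,2],[1,3],[2,3]]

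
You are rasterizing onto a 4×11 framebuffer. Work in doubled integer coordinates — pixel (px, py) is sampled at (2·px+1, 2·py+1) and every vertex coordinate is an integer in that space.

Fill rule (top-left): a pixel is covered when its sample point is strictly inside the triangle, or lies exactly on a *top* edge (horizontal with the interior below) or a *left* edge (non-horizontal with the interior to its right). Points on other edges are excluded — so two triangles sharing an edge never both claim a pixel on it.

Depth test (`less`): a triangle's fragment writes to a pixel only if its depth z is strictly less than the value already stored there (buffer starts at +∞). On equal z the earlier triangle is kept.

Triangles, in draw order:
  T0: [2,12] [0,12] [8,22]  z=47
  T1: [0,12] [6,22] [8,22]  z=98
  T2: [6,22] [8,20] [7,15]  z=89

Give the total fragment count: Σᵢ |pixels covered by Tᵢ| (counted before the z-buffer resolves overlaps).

T0:
  2·area = 20  (B↔C swapped to make it positive)
  edge (2, 12)→(8, 22): d=(6,10) right/bottom  bias=-1
  edge (8, 22)→(0, 12): d=(-8,-10) top-left  bias=+0
  edge (0, 12)→(2, 12): d=(2,0) top-left  bias=+0
    (0,6)@(1, 13): e=[16,2,2] → █
    (1,6)@(3, 13): e=[-4,22,2] → ·
    (0,7)@(1, 15): e=[28,-14,6] → ·
    (1,7)@(3, 15): e=[8,6,6] → █
    (2,7)@(5, 15): e=[-12,26,6] → ·
    (1,8)@(3, 17): e=[20,-10,10] → ·
    (2,8)@(5, 17): e=[0,10,10] → ·  [on edge]
  covered (2 px):
    · · · ·
    · · · ·
    · · · ·
    · · · ·
    · · · ·
    · · · ·
    █ · · ·
    · █ · ·
    · · · ·
    · · · ·
    · · · ·
T1:
  2·area = 20  (B↔C swapped to make it positive)
  edge (0, 12)→(8, 22): d=(8,10) right/bottom  bias=-1
  edge (8, 22)→(6, 22): d=(-2,0) right/bottom  bias=-1
  edge (6, 22)→(0, 12): d=(-6,-10) top-left  bias=+0
    (1,8)@(3, 17): e=[10,10,0] → █  [on edge]
    (2,8)@(5, 17): e=[-10,10,20] → ·
    (1,9)@(3, 19): e=[26,6,-12] → ·
    (2,9)@(5, 19): e=[6,6,8] → █
    (3,9)@(7, 19): e=[-14,6,28] → ·
    (2,10)@(5, 21): e=[22,2,-4] → ·
    (3,10)@(7, 21): e=[2,2,16] → █
  covered (3 px):
    · · · ·
    · · · ·
    · · · ·
    · · · ·
    · · · ·
    · · · ·
    · · · ·
    · · · ·
    · █ · ·
    · · █ ·
    · · · █
T2:
  2·area = 12  (B↔C swapped to make it positive)
  edge (6, 22)→(7, 15): d=(1,-7) top-left  bias=+0
  edge (7, 15)→(8, 20): d=(1,5) right/bottom  bias=-1
  edge (8, 20)→(6, 22): d=(-2,2) right/bottom  bias=-1
    (2,2)@(5, 5): e=[-24,0,36] → ·  [on edge]
    (3,7)@(7, 15): e=[0,0,12] → ·  [on edge]
    (3,8)@(7, 17): e=[2,2,8] → █
    (3,9)@(7, 19): e=[4,4,4] → █
    (3,10)@(7, 21): e=[6,6,0] → ·  [on edge]
  covered (2 px):
    · · · ·
    · · · ·
    · · · ·
    · · · ·
    · · · ·
    · · · ·
    · · · ·
    · · · ·
    · · · █
    · · · █
    · · · ·

Result: 7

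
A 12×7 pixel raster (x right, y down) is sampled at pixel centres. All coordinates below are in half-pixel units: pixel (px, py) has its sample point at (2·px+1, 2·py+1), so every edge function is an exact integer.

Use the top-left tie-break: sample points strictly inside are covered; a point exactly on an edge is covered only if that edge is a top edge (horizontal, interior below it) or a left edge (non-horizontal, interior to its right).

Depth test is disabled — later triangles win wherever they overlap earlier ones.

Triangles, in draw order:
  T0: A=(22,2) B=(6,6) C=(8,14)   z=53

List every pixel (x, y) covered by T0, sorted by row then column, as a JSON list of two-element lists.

T0:
  2·area = 136  (B↔C swapped to make it positive)
  edge (22, 2)→(8, 14): d=(-14,12) right/bottom  bias=-1
  edge (8, 14)→(6, 6): d=(-2,-8) top-left  bias=+0
  edge (6, 6)→(22, 2): d=(16,-4) top-left  bias=+0
    (9,1)@(19, 3): e=[22,110,4] → X
    (10,1)@(21, 3): e=[-2,126,12] → .
    (5,2)@(11, 5): e=[90,42,4] → X
    (6,2)@(13, 5): e=[66,58,12] → X
    (7,2)@(15, 5): e=[42,74,20] → X
    (8,2)@(17, 5): e=[18,90,28] → X
    (9,2)@(19, 5): e=[-6,106,36] → .
    (3,3)@(7, 7): e=[110,6,20] → X
    (4,3)@(9, 7): e=[86,22,28] → X
    (8,3)@(17, 7): e=[-10,86,60] → .
    (3,4)@(7, 9): e=[82,2,52] → X
    (7,4)@(15, 9): e=[-14,66,84] → .
  covered (17 px):
    . . . . . . . . . . . .
    . . . . . . . . . X . .
    . . . . . X X X X . . .
    . . . X X X X X . . . .
    . . . X X X X . . . . .
    . . . . X X . . . . . .
    . . . . X . . . . . . .

Answer: [[9,1],[5,2],[6,2],[7,2],[8,2],[3,3],[4,3],[5,3],[6,3],[7,3],[3,4],[4,4],[5,4],[6,4],[4,5],[5,5],[4,6]]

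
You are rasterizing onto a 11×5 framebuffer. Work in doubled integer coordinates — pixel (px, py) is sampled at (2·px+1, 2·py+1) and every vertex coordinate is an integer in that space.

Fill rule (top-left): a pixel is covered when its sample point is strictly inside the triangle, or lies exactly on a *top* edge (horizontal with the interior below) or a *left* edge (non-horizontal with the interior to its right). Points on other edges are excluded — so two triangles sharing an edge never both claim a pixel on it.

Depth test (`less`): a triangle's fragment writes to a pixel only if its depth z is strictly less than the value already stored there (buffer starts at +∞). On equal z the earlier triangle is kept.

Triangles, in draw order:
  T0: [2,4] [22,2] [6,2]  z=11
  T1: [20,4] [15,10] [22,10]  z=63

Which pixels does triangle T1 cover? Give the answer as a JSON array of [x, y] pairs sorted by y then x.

T0:
  2·area = 32  (B↔C swapped to make it positive)
  edge (2, 4)→(6, 2): d=(4,-2) top-left  bias=+0
  edge (6, 2)→(22, 2): d=(16,0) top-left  bias=+0
  edge (22, 2)→(2, 4): d=(-20,2) right/bottom  bias=-1
    (2,1)@(5, 3): e=[2,16,14] → X
    (3,1)@(7, 3): e=[6,16,10] → X
    (4,1)@(9, 3): e=[10,16,6] → X
    (5,1)@(11, 3): e=[14,16,2] → X
    (6,1)@(13, 3): e=[18,16,-2] → .
    (2,2)@(5, 5): e=[10,48,-26] → .
    (3,2)@(7, 5): e=[14,48,-30] → .
    (4,2)@(9, 5): e=[18,48,-34] → .
    (5,2)@(11, 5): e=[22,48,-38] → .
  covered (4 px):
    . . . . . . . . . . .
    . . X X X X . . . . .
    . . . . . . . . . . .
    . . . . . . . . . . .
    . . . . . . . . . . .
T1:
  2·area = 42  (B↔C swapped to make it positive)
  edge (20, 4)→(22, 10): d=(2,6) right/bottom  bias=-1
  edge (22, 10)→(15, 10): d=(-7,0) right/bottom  bias=-1
  edge (15, 10)→(20, 4): d=(5,-6) top-left  bias=+0
    (9,0)@(19, 1): e=[0,63,-21] → .  [on edge]
    (9,3)@(19, 7): e=[12,21,9] → X
    (10,3)@(21, 7): e=[0,21,21] → .  [on edge]
    (8,4)@(17, 9): e=[28,7,7] → X
    (10,4)@(21, 9): e=[4,7,31] → X
  covered (4 px):
    . . . . . . . . . . .
    . . . . . . . . . . .
    . . . . . . . . . . .
    . . . . . . . . . X .
    . . . . . . . . X X X

Result: [[9,3],[8,4],[9,4],[10,4]]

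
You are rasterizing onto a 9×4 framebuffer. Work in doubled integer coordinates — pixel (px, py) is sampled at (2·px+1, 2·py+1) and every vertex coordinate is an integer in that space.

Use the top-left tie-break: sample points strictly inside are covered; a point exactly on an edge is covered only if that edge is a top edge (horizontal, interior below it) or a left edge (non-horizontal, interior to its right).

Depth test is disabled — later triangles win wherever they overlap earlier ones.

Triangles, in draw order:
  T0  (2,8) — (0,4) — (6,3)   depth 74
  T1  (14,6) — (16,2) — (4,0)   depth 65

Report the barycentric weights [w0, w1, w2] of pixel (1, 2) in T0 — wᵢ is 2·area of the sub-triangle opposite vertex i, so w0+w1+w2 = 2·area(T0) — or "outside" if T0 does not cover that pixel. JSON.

T0:
  2·area = 26
  edge (2, 8)→(0, 4): d=(-2,-4) top-left  bias=+0
  edge (0, 4)→(6, 3): d=(6,-1) top-left  bias=+0
  edge (6, 3)→(2, 8): d=(-4,5) right/bottom  bias=-1
    (0,2)@(1, 5): e=[2,7,17] → #
    (1,2)@(3, 5): e=[10,9,7] → #
    (2,2)@(5, 5): e=[18,11,-3] → ·
    (0,3)@(1, 7): e=[-2,19,9] → ·
    (1,3)@(3, 7): e=[6,21,-1] → ·
  covered (2 px):
    · · · · · · · · ·
    · · · · · · · · ·
    # # · · · · · · ·
    · · · · · · · · ·
T1:
  2·area = 52  (B↔C swapped to make it positive)
  edge (14, 6)→(4, 0): d=(-10,-6) top-left  bias=+0
  edge (4, 0)→(16, 2): d=(12,2) right/bottom  bias=-1
  edge (16, 2)→(14, 6): d=(-2,4) right/bottom  bias=-1
    (3,0)@(7, 1): e=[8,6,38] → #
    (4,0)@(9, 1): e=[20,2,30] → #
    (5,0)@(11, 1): e=[32,-2,22] → ·
    (3,1)@(7, 3): e=[-12,30,34] → ·
    (4,1)@(9, 3): e=[0,26,26] → #  [on edge]
    (5,1)@(11, 3): e=[12,22,18] → #
    (6,1)@(13, 3): e=[24,18,10] → #
    (7,1)@(15, 3): e=[36,14,2] → #
    (8,1)@(17, 3): e=[48,10,-6] → ·
    (4,2)@(9, 5): e=[-20,50,22] → ·
    (5,2)@(11, 5): e=[-8,46,14] → ·
    (6,2)@(13, 5): e=[4,42,6] → #
  covered (7 px):
    · · · # # · · · ·
    · · · · # # # # ·
    · · · · · · # · ·
    · · · · · · · · ·

Result: [9,7,10]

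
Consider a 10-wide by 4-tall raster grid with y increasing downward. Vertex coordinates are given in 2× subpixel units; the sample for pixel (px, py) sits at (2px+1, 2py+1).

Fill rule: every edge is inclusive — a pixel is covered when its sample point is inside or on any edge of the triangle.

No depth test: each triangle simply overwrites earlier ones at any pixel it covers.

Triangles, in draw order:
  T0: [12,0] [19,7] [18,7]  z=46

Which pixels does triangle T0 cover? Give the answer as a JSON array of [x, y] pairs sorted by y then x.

T0:
  2·area = 7
  edge (12, 0)→(19, 7): d=(7,7) inclusive
  edge (19, 7)→(18, 7): d=(-1,0) inclusive
  edge (18, 7)→(12, 0): d=(-6,-7) inclusive
    (6,0)@(13, 1): e=[0,6,1] → #  [on edge]
    (7,0)@(15, 1): e=[-14,6,15] → ·
    (6,1)@(13, 3): e=[14,4,-11] → ·
    (7,1)@(15, 3): e=[0,4,3] → #  [on edge]
    (8,1)@(17, 3): e=[-14,4,17] → ·
    (7,2)@(15, 5): e=[14,2,-9] → ·
    (8,2)@(17, 5): e=[0,2,5] → #  [on edge]
    (9,2)@(19, 5): e=[-14,2,19] → ·
    (0,3)@(1, 7): e=[126,0,-119] → ·  [on edge]
    (1,3)@(3, 7): e=[112,0,-105] → ·  [on edge]
    (2,3)@(5, 7): e=[98,0,-91] → ·  [on edge]
    (3,3)@(7, 7): e=[84,0,-77] → ·  [on edge]
    (4,3)@(9, 7): e=[70,0,-63] → ·  [on edge]
    (5,3)@(11, 7): e=[56,0,-49] → ·  [on edge]
    (6,3)@(13, 7): e=[42,0,-35] → ·  [on edge]
    (7,3)@(15, 7): e=[28,0,-21] → ·  [on edge]
    (8,3)@(17, 7): e=[14,0,-7] → ·  [on edge]
    (9,3)@(19, 7): e=[0,0,7] → #  [on edge]
  covered (4 px):
    · · · · · · # · · ·
    · · · · · · · # · ·
    · · · · · · · · # ·
    · · · · · · · · · #

Final: [[6,0],[7,1],[8,2],[9,3]]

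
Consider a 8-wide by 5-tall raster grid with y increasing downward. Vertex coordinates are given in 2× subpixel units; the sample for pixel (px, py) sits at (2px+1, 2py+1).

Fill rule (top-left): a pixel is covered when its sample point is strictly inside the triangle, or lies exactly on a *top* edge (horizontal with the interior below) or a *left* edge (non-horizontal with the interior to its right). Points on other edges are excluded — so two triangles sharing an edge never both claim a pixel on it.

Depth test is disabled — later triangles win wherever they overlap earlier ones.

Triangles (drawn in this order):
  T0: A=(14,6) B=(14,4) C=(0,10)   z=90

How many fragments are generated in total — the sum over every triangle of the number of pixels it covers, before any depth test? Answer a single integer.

T0:
  2·area = 28  (B↔C swapped to make it positive)
  edge (14, 6)→(0, 10): d=(-14,4) right/bottom  bias=-1
  edge (0, 10)→(14, 4): d=(14,-6) top-left  bias=+0
  edge (14, 4)→(14, 6): d=(0,2) right/bottom  bias=-1
    (6,2)@(13, 5): e=[18,8,2] → █
    (7,2)@(15, 5): e=[10,20,-2] → ·
    (3,3)@(7, 7): e=[14,0,14] → █  [on edge]
    (4,3)@(9, 7): e=[6,12,10] → █
    (5,3)@(11, 7): e=[-2,24,6] → ·
    (6,3)@(13, 7): e=[-10,36,2] → ·
    (1,4)@(3, 9): e=[2,4,22] → █
    (2,4)@(5, 9): e=[-6,16,18] → ·
    (3,4)@(7, 9): e=[-14,28,14] → ·
    (4,4)@(9, 9): e=[-22,40,10] → ·
  covered (4 px):
    · · · · · · · ·
    · · · · · · · ·
    · · · · · · █ ·
    · · · █ █ · · ·
    · █ · · · · · ·

Answer: 4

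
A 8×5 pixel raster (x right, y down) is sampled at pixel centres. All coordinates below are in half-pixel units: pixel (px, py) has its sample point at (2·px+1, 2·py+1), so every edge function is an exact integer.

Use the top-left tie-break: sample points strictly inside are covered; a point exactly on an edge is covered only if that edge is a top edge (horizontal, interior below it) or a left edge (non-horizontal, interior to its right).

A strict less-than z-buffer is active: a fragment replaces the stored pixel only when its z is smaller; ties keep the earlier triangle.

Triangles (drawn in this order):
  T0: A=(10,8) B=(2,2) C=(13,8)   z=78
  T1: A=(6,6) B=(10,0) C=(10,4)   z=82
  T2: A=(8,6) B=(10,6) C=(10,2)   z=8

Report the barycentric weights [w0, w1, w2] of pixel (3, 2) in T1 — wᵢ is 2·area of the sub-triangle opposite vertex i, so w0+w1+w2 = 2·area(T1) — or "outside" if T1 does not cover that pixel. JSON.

T0:
  2·area = 18
  edge (10, 8)→(2, 2): d=(-8,-6) top-left  bias=+0
  edge (2, 2)→(13, 8): d=(11,6) right/bottom  bias=-1
  edge (13, 8)→(10, 8): d=(-3,0) right/bottom  bias=-1
    (3,2)@(7, 5): e=[6,3,9] → #
    (4,2)@(9, 5): e=[18,-9,9] → ·
    (3,3)@(7, 7): e=[-10,25,3] → ·
    (4,3)@(9, 7): e=[2,13,3] → #
    (5,3)@(11, 7): e=[14,1,3] → #
    (6,3)@(13, 7): e=[26,-11,3] → ·
    (4,4)@(9, 9): e=[-14,35,-3] → ·
    (5,4)@(11, 9): e=[-2,23,-3] → ·
  covered (3 px):
    · · · · · · · ·
    · · · · · · · ·
    · · · # · · · ·
    · · · · # # · ·
    · · · · · · · ·
T1:
  2·area = 16
  edge (6, 6)→(10, 0): d=(4,-6) top-left  bias=+0
  edge (10, 0)→(10, 4): d=(0,4) right/bottom  bias=-1
  edge (10, 4)→(6, 6): d=(-4,2) right/bottom  bias=-1
    (4,1)@(9, 3): e=[6,4,6] → #
    (5,1)@(11, 3): e=[18,-4,2] → ·
    (3,2)@(7, 5): e=[2,12,2] → #
    (4,2)@(9, 5): e=[14,4,-2] → ·
    (3,3)@(7, 7): e=[10,12,-6] → ·
  covered (2 px):
    · · · · · · · ·
    · · · · # · · ·
    · · · # · · · ·
    · · · · · · · ·
    · · · · · · · ·
T2:
  2·area = 8  (B↔C swapped to make it positive)
  edge (8, 6)→(10, 2): d=(2,-4) top-left  bias=+0
  edge (10, 2)→(10, 6): d=(0,4) right/bottom  bias=-1
  edge (10, 6)→(8, 6): d=(-2,0) right/bottom  bias=-1
    (4,2)@(9, 5): e=[2,4,2] → #
    (5,2)@(11, 5): e=[10,-4,2] → ·
    (4,3)@(9, 7): e=[6,4,-2] → ·
  covered (1 px):
    · · · · · · · ·
    · · · · · · · ·
    · · · · # · · ·
    · · · · · · · ·
    · · · · · · · ·

Final: [12,2,2]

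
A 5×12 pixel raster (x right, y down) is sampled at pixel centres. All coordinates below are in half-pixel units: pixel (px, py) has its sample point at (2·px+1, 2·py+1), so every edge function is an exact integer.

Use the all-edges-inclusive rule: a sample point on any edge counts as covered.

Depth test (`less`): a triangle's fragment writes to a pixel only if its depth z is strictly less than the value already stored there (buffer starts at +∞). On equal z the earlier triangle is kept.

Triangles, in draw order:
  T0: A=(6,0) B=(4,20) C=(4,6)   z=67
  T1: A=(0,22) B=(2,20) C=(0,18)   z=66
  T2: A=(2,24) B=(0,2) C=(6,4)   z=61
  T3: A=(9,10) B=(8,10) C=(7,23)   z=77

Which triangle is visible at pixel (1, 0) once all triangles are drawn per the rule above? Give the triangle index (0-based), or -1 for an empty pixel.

T0:
  2·area = 28
  edge (6, 0)→(4, 20): d=(-2,20) inclusive
  edge (4, 20)→(4, 6): d=(0,-14) inclusive
  edge (4, 6)→(6, 0): d=(2,-6) inclusive
    (2,1)@(5, 3): e=[14,14,0] → X  [on edge]
    (3,1)@(7, 3): e=[-26,42,12] → .
    (2,2)@(5, 5): e=[10,14,4] → X
    (3,2)@(7, 5): e=[-30,42,16] → .
    (2,3)@(5, 7): e=[6,14,8] → X
    (3,3)@(7, 7): e=[-34,42,20] → .
    (1,4)@(3, 9): e=[42,-14,0] → .  [on edge]
    (2,4)@(5, 9): e=[2,14,12] → X
    (3,4)@(7, 9): e=[-38,42,24] → .
    (2,5)@(5, 11): e=[-2,14,16] → .
    (0,7)@(1, 15): e=[70,-42,0] → .  [on edge]
  covered (4 px):
    . . . . .
    . . X . .
    . . X . .
    . . X . .
    . . X . .
    . . . . .
    . . . . .
    . . . . .
    . . . . .
    . . . . .
    . . . . .
    . . . . .
T1:
  2·area = 8  (B↔C swapped to make it positive)
  edge (0, 22)→(0, 18): d=(0,-4) inclusive
  edge (0, 18)→(2, 20): d=(2,2) inclusive
  edge (2, 20)→(0, 22): d=(-2,2) inclusive
    (4,6)@(9, 13): e=[36,-28,0] → .  [on edge]
    (3,7)@(7, 15): e=[28,-20,0] → .  [on edge]
    (2,8)@(5, 17): e=[20,-12,0] → .  [on edge]
    (0,9)@(1, 19): e=[4,0,4] → X  [on edge]
    (1,9)@(3, 19): e=[12,-4,0] → .  [on edge]
    (0,10)@(1, 21): e=[4,4,0] → X  [on edge]
    (1,10)@(3, 21): e=[12,0,-4] → .  [on edge]
    (0,11)@(1, 23): e=[4,8,-4] → .
    (2,11)@(5, 23): e=[20,0,-12] → .  [on edge]
  covered (2 px):
    . . . . .
    . . . . .
    . . . . .
    . . . . .
    . . . . .
    . . . . .
    . . . . .
    . . . . .
    . . . . .
    X . . . .
    X . . . .
    . . . . .
T2:
  2·area = 128
  edge (2, 24)→(0, 2): d=(-2,-22) inclusive
  edge (0, 2)→(6, 4): d=(6,2) inclusive
  edge (6, 4)→(2, 24): d=(-4,20) inclusive
    (0,1)@(1, 3): e=[20,4,104] → X
    (1,1)@(3, 3): e=[64,0,64] → X  [on edge]
    (2,1)@(5, 3): e=[108,-4,24] → .
    (0,2)@(1, 5): e=[16,16,96] → X
    (2,2)@(5, 5): e=[104,8,16] → X
    (3,2)@(7, 5): e=[148,4,-24] → .
    (4,2)@(9, 5): e=[192,0,-64] → .  [on edge]
    (0,3)@(1, 7): e=[12,28,88] → X
    (3,3)@(7, 7): e=[144,16,-32] → .
    (0,4)@(1, 9): e=[8,40,80] → X
    (2,4)@(5, 9): e=[96,32,0] → X  [on edge]
    (3,4)@(7, 9): e=[140,28,-40] → .
    (0,6)@(1, 13): e=[0,64,64] → X  [on edge]
    (1,9)@(3, 19): e=[32,96,0] → X  [on edge]
  covered (18 px):
    . . . . .
    X X . . .
    X X X . .
    X X X . .
    X X X . .
    X X . . .
    X X . . .
    . X . . .
    . X . . .
    . X . . .
    . . . . .
    . . . . .
T3:
  2·area = 13  (B↔C swapped to make it positive)
  edge (9, 10)→(7, 23): d=(-2,13) inclusive
  edge (7, 23)→(8, 10): d=(1,-13) inclusive
  edge (8, 10)→(9, 10): d=(1,0) inclusive
    (3,11)@(7, 23): e=[0,0,13] → X  [on edge]
    (4,11)@(9, 23): e=[-26,26,13] → .
  covered (1 px):
    . . . . .
    . . . . .
    . . . . .
    . . . . .
    . . . . .
    . . . . .
    . . . . .
    . . . . .
    . . . . .
    . . . . .
    . . . . .
    . . . X .

Z-buffer (winner per pixel, '.' = empty):
  . . . . .
  2 2 0 . .
  2 2 2 . .
  2 2 2 . .
  2 2 2 . .
  2 2 . . .
  2 2 . . .
  . 2 . . .
  . 2 . . .
  1 2 . . .
  1 . . . .
  . . . 3 .

Final: -1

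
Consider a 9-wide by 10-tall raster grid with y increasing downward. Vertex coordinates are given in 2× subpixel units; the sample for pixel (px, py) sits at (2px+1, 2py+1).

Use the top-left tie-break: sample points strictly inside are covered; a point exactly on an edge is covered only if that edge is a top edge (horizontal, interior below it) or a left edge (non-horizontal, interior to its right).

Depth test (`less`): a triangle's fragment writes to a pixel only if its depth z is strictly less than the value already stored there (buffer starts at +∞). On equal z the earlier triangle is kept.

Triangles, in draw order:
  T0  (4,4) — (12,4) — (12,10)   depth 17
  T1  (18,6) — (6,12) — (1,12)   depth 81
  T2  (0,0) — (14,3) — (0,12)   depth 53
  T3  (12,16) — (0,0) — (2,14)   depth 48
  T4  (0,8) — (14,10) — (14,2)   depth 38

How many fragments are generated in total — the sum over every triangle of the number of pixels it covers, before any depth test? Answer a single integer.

T0:
  2·area = 48
  edge (4, 4)→(12, 4): d=(8,0) top-left  bias=+0
  edge (12, 4)→(12, 10): d=(0,6) right/bottom  bias=-1
  edge (12, 10)→(4, 4): d=(-8,-6) top-left  bias=+0
    (3,2)@(7, 5): e=[8,30,10] → █
    (4,2)@(9, 5): e=[8,18,22] → █
    (5,2)@(11, 5): e=[8,6,34] → █
    (6,2)@(13, 5): e=[8,-6,46] → ·
    (3,3)@(7, 7): e=[24,30,-6] → ·
    (4,3)@(9, 7): e=[24,18,6] → █
    (6,3)@(13, 7): e=[24,-6,30] → ·
    (4,4)@(9, 9): e=[40,18,-10] → ·
    (5,4)@(11, 9): e=[40,6,2] → █
    (6,4)@(13, 9): e=[40,-6,14] → ·
    (5,5)@(11, 11): e=[56,6,-14] → ·
  covered (6 px):
    · · · · · · · · ·
    · · · · · · · · ·
    · · · █ █ █ · · ·
    · · · · █ █ · · ·
    · · · · · █ · · ·
    · · · · · · · · ·
    · · · · · · · · ·
    · · · · · · · · ·
    · · · · · · · · ·
    · · · · · · · · ·
T1:
  2·area = 30
  edge (18, 6)→(6, 12): d=(-12,6) right/bottom  bias=-1
  edge (6, 12)→(1, 12): d=(-5,0) right/bottom  bias=-1
  edge (1, 12)→(18, 6): d=(17,-6) top-left  bias=+0
    (5,4)@(11, 9): e=[6,15,9] → █
    (6,4)@(13, 9): e=[-6,15,21] → ·
    (2,5)@(5, 11): e=[18,5,7] → █
    (3,5)@(7, 11): e=[6,5,19] → █
    (4,5)@(9, 11): e=[-6,5,31] → ·
    (5,5)@(11, 11): e=[-18,5,43] → ·
    (2,6)@(5, 13): e=[-6,-5,41] → ·
    (3,6)@(7, 13): e=[-18,-5,53] → ·
  covered (3 px):
    · · · · · · · · ·
    · · · · · · · · ·
    · · · · · · · · ·
    · · · · · · · · ·
    · · · · · █ · · ·
    · · █ █ · · · · ·
    · · · · · · · · ·
    · · · · · · · · ·
    · · · · · · · · ·
    · · · · · · · · ·
T2:
  2·area = 168
  edge (0, 0)→(14, 3): d=(14,3) right/bottom  bias=-1
  edge (14, 3)→(0, 12): d=(-14,9) right/bottom  bias=-1
  edge (0, 12)→(0, 0): d=(0,-12) top-left  bias=+0
    (0,0)@(1, 1): e=[11,145,12] → █
    (1,0)@(3, 1): e=[5,127,36] → █
    (2,0)@(5, 1): e=[-1,109,60] → ·
    (0,1)@(1, 3): e=[39,117,12] → █
    (2,1)@(5, 3): e=[27,81,60] → █
    (3,1)@(7, 3): e=[21,63,84] → █
    (4,1)@(9, 3): e=[15,45,108] → █
    (5,1)@(11, 3): e=[9,27,132] → █
    (6,1)@(13, 3): e=[3,9,156] → █
    (7,1)@(15, 3): e=[-3,-9,180] → ·
    (0,2)@(1, 5): e=[67,89,12] → █
    (5,2)@(11, 5): e=[37,-1,132] → ·
  covered (21 px):
    █ █ · · · · · · ·
    █ █ █ █ █ █ █ · ·
    █ █ █ █ █ · · · ·
    █ █ █ █ · · · · ·
    █ █ · · · · · · ·
    █ · · · · · · · ·
    · · · · · · · · ·
    · · · · · · · · ·
    · · · · · · · · ·
    · · · · · · · · ·
T3:
  2·area = 136  (B↔C swapped to make it positive)
  edge (12, 16)→(2, 14): d=(-10,-2) top-left  bias=+0
  edge (2, 14)→(0, 0): d=(-2,-14) top-left  bias=+0
  edge (0, 0)→(12, 16): d=(12,16) right/bottom  bias=-1
    (0,1)@(1, 3): e=[108,8,20] → █
    (1,1)@(3, 3): e=[112,36,-12] → ·
    (0,2)@(1, 5): e=[88,4,44] → █
    (1,2)@(3, 5): e=[92,32,12] → █
    (2,2)@(5, 5): e=[96,60,-20] → ·
    (0,3)@(1, 7): e=[68,0,68] → █  [on edge]
    (2,3)@(5, 7): e=[76,56,4] → █
    (3,3)@(7, 7): e=[80,84,-28] → ·
    (0,4)@(1, 9): e=[48,-4,92] → ·
    (1,4)@(3, 9): e=[52,24,60] → █
    (3,4)@(7, 9): e=[60,80,-4] → ·
    (1,5)@(3, 11): e=[32,20,84] → █
    (3,7)@(7, 15): e=[0,68,68] → █  [on edge]
    (8,8)@(17, 17): e=[0,204,-68] → ·  [on edge]
  covered (18 px):
    · · · · · · · · ·
    █ · · · · · · · ·
    █ █ · · · · · · ·
    █ █ █ · · · · · ·
    · █ █ · · · · · ·
    · █ █ █ · · · · ·
    · █ █ █ █ · · · ·
    · · · █ █ █ · · ·
    · · · · · · · · ·
    · · · · · · · · ·
T4:
  2·area = 112  (B↔C swapped to make it positive)
  edge (0, 8)→(14, 2): d=(14,-6) top-left  bias=+0
  edge (14, 2)→(14, 10): d=(0,8) right/bottom  bias=-1
  edge (14, 10)→(0, 8): d=(-14,-2) top-left  bias=+0
    (6,1)@(13, 3): e=[8,8,96] → █
    (7,1)@(15, 3): e=[20,-8,100] → ·
    (3,2)@(7, 5): e=[0,56,56] → █  [on edge]
    (4,2)@(9, 5): e=[12,40,60] → █
    (5,2)@(11, 5): e=[24,24,64] → █
    (7,2)@(15, 5): e=[48,-8,72] → ·
    (1,3)@(3, 7): e=[4,88,20] → █
    (2,3)@(5, 7): e=[16,72,24] → █
    (7,3)@(15, 7): e=[76,-8,44] → ·
    (1,4)@(3, 9): e=[32,88,-8] → ·
    (2,4)@(5, 9): e=[44,72,-4] → ·
    (3,4)@(7, 9): e=[56,56,0] → █  [on edge]
  covered (15 px):
    · · · · · · · · ·
    · · · · · · █ · ·
    · · · █ █ █ █ · ·
    · █ █ █ █ █ █ · ·
    · · · █ █ █ █ · ·
    · · · · · · · · ·
    · · · · · · · · ·
    · · · · · · · · ·
    · · · · · · · · ·
    · · · · · · · · ·

Result: 63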